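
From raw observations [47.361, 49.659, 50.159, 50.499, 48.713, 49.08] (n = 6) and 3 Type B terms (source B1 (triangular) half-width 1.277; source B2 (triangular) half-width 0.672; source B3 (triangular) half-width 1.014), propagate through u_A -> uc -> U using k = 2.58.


mean = (47.361 + 49.659 + 50.159 + 50.499 + 48.713 + 49.08) / 6 = 49.24516667
s = sqrt(sum((x - mean)^2)/(n-1)) = 1.1348139
u_A = s / sqrt(n) = 1.1348139 / sqrt(6) = 0.46328583
u_B1 = 1.277 / sqrt(6) = 0.52133307
u_B2 = 0.672 / sqrt(6) = 0.27434285
u_B3 = 1.014 / sqrt(6) = 0.41396377
uc = sqrt(0.46328583^2 + 0.52133307^2 + 0.27434285^2 + 0.41396377^2) = 0.85618452
U = k * uc = 2.58 * 0.85618452
U = 2.2090

2.2090


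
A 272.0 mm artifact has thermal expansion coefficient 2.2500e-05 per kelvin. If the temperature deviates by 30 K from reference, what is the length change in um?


dL = L * alpha * dT
= 272.0 * 2.2500e-05 * 30
= 0.1836000 mm
dL_um = 0.1836000 * 1000 = 183.6000 um

183.6000


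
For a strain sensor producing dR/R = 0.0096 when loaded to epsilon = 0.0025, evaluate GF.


GF = (dR/R) / epsilon
= 0.0096 / 0.0025
= 3.8400

3.8400


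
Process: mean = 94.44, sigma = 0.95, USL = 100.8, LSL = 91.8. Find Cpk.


Cpu = (USL - mean) / (3*sigma) = (100.8 - 94.44) / (3*0.95) = 2.2316
Cpl = (mean - LSL) / (3*sigma) = (94.44 - 91.8) / (3*0.95) = 0.9263
Cpk = min(Cpu, Cpl) = 0.9263

0.9263


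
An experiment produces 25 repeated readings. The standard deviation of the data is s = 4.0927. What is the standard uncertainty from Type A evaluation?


u_A = s / sqrt(n)
u_A = 4.0927 / sqrt(25)
u_A = 4.0927 / 5
u_A = 0.8185

0.8185


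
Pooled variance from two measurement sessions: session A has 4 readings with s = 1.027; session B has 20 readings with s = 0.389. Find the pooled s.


s_p = sqrt(((n1-1)*s1^2 + (n2-1)*s2^2) / (n1+n2-2))
numerator = (4-1)*1.027^2 + (20-1)*0.389^2 = 3.164187 + 2.875099 = 6.039286
denominator = 4 + 20 - 2 = 22
s_p^2 = 6.039286 / 22 = 0.274513
s_p = sqrt(0.274513) = 0.5239

0.5239


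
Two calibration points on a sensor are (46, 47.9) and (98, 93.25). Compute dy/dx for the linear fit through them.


slope = (y2 - y1) / (x2 - x1)
= (93.25 - 47.9) / (98 - 46)
= 45.3500 / 52
= 0.8721

0.8721


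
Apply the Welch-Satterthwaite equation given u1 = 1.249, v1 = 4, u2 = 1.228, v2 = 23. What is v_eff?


uc = sqrt(u1^2 + u2^2) = sqrt(1.249^2 + 1.228^2) = 1.7515664
v_eff = uc^4 / (u1^4/v1 + u2^4/v2)
= 1.7515664^4 / (1.249^4/4 + 1.228^4/23)
= 9.4125311 / 0.70727103
v_eff = 13.3082

13.3082


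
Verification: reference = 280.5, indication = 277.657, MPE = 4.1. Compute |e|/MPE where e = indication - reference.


e = indication - reference = 277.657 - 280.5 = -2.8430
|e| = 2.8430
ratio = |e| / MPE = 2.8430 / 4.1
ratio = 0.6934

0.6934


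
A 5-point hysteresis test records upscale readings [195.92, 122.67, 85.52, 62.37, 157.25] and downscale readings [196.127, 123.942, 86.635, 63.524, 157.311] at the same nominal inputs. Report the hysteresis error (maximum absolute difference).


|195.92 - 196.127| = 0.2070
|122.67 - 123.942| = 1.2720
|85.52 - 86.635| = 1.1150
|62.37 - 63.524| = 1.1540
|157.25 - 157.311| = 0.0610
hysteresis = max(diffs) = 1.2720

1.2720


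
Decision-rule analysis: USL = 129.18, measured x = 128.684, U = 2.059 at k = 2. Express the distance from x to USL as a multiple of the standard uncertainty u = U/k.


u = U / k = 2.059 / 2 = 1.0295
margin = |USL - x| = |129.18 - 128.684| = 0.496
z = margin / u = 0.496 / 1.0295
z = 0.4818

0.4818


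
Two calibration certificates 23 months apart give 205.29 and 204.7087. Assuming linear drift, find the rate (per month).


rate = (v2 - v1) / months
= (204.7087 - 205.29) / 23
= -0.5813 / 23
= -0.0253

-0.0253


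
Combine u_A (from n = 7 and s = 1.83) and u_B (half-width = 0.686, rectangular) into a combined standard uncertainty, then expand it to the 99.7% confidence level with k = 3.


u_A = s / sqrt(n) = 1.83 / sqrt(7) = 0.69167499
u_B = half_width / sqrt(3) = 0.686 / sqrt(3) = 0.39606228
uc = sqrt(u_A^2 + u_B^2) = sqrt(0.69167499^2 + 0.39606228^2) = 0.7970443
U = k * uc = 3 * 0.7970443
U = 2.3911

2.3911


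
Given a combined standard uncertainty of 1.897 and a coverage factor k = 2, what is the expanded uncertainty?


U = k * uc
U = 2 * 1.897
U = 3.7940

3.7940


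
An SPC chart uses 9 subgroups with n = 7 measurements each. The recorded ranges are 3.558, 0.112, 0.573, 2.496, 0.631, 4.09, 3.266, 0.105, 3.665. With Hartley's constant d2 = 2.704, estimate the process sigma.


R_bar = (3.558 + 0.112 + 0.573 + 2.496 + 0.631 + 4.09 + 3.266 + 0.105 + 3.665) / 9
R_bar = 18.496 / 9 = 2.0551111
sigma_hat = R_bar / d2 = 2.0551111 / 2.704 = 0.7600

0.7600


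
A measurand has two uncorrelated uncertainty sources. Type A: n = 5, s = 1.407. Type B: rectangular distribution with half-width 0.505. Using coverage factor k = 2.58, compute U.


u_A = s / sqrt(n) = 1.407 / sqrt(5) = 0.62922953
u_B = half_width / sqrt(3) = 0.505 / sqrt(3) = 0.29156189
uc = sqrt(u_A^2 + u_B^2) = sqrt(0.62922953^2 + 0.29156189^2) = 0.69349703
U = k * uc = 2.58 * 0.69349703
U = 1.7892

1.7892


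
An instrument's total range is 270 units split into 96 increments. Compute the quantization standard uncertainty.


resolution = range / divisions
resolution = 270 / 96 = 2.8125
u_res = resolution / (2*sqrt(3))
u_res = 2.8125 / 3.4641016
u_res = 0.8119

0.8119


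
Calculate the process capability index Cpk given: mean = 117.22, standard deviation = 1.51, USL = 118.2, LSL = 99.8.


Cpu = (USL - mean) / (3*sigma) = (118.2 - 117.22) / (3*1.51) = 0.2163
Cpl = (mean - LSL) / (3*sigma) = (117.22 - 99.8) / (3*1.51) = 3.8455
Cpk = min(Cpu, Cpl) = 0.2163

0.2163


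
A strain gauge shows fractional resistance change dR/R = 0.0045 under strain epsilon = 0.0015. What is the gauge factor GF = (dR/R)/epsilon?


GF = (dR/R) / epsilon
= 0.0045 / 0.0015
= 3.0000

3.0000


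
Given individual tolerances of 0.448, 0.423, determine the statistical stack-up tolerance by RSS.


RSS = sqrt(0.448^2 + 0.423^2)
= sqrt(0.379633)
= 0.6161

0.6161


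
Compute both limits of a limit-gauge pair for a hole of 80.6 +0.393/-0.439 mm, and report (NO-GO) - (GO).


GO = nominal - lower_tol (smallest hole = maximum material condition)
GO = 80.6 - 0.439 = 80.161
NO-GO = nominal + upper_tol (largest hole = least material condition)
NO-GO = 80.6 + 0.393 = 80.993
spread = NO-GO - GO = 80.993 - 80.161 = 0.8320

0.8320


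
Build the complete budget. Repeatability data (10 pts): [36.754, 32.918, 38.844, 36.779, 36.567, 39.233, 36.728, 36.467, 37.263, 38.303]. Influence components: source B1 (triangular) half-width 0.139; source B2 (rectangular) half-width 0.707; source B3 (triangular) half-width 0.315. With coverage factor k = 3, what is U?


mean = (36.754 + 32.918 + 38.844 + 36.779 + 36.567 + 39.233 + 36.728 + 36.467 + 37.263 + 38.303) / 10 = 36.9856
s = sqrt(sum((x - mean)^2)/(n-1)) = 1.7470347
u_A = s / sqrt(n) = 1.7470347 / sqrt(10) = 0.55246088
u_B1 = 0.139 / sqrt(6) = 0.056746512
u_B2 = 0.707 / sqrt(3) = 0.40818664
u_B3 = 0.315 / sqrt(6) = 0.12859821
uc = sqrt(0.55246088^2 + 0.056746512^2 + 0.40818664^2 + 0.12859821^2) = 0.70113267
U = k * uc = 3 * 0.70113267
U = 2.1034

2.1034


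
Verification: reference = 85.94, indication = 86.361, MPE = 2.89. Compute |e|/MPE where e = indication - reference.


e = indication - reference = 86.361 - 85.94 = 0.4210
|e| = 0.4210
ratio = |e| / MPE = 0.4210 / 2.89
ratio = 0.1457

0.1457


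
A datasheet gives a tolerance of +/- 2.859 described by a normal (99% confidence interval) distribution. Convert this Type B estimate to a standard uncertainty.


u_B = half_width / 2.576
u_B = 2.859 / 2.576
u_B = 1.1099

1.1099


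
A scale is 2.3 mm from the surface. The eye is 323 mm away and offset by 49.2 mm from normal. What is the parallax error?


error = h * offset / d
= 2.3 * 49.2 / 323
= 0.3503

0.3503


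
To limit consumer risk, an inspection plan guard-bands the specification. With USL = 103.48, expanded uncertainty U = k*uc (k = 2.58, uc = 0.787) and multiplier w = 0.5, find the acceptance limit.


U = k * uc = 2.58 * 0.787 = 2.03046
guard band g = w * U = 0.5 * 2.03046 = 1.01523
AL = USL - g = 103.48 - 1.01523
AL = 102.4648

102.4648


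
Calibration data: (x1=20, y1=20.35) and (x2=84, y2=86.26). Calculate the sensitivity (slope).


slope = (y2 - y1) / (x2 - x1)
= (86.26 - 20.35) / (84 - 20)
= 65.9100 / 64
= 1.0298

1.0298


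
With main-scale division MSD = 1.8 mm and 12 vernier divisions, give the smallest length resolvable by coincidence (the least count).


LC = MSD / n_div
= 1.8 / 12
= 0.1500

0.1500


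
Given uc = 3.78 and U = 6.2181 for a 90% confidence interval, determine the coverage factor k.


k = U / uc
k = 6.2181 / 3.78
k = 1.645

1.645


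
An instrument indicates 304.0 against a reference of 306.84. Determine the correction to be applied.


Correction = standard - reading
= 306.84 - 304.0
= 2.8400

2.8400


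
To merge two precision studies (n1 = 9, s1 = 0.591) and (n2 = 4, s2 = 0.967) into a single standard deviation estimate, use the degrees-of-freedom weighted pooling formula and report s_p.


s_p = sqrt(((n1-1)*s1^2 + (n2-1)*s2^2) / (n1+n2-2))
numerator = (9-1)*0.591^2 + (4-1)*0.967^2 = 2.794248 + 2.805267 = 5.599515
denominator = 9 + 4 - 2 = 11
s_p^2 = 5.599515 / 11 = 0.50904682
s_p = sqrt(0.50904682) = 0.7135

0.7135


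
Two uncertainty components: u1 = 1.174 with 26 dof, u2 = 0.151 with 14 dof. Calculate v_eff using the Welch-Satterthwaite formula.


uc = sqrt(u1^2 + u2^2) = sqrt(1.174^2 + 0.151^2) = 1.183671
v_eff = uc^4 / (u1^4/v1 + u2^4/v2)
= 1.183671^4 / (1.174^4/26 + 0.151^4/14)
= 1.9630169 / 0.073100394
v_eff = 26.8537

26.8537


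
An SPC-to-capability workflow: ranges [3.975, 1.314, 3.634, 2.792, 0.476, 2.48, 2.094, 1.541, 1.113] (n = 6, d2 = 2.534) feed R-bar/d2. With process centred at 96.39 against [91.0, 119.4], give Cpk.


R_bar = (3.975 + 1.314 + 3.634 + 2.792 + 0.476 + 2.48 + 2.094 + 1.541 + 1.113) / 9 = 2.1576667
sigma = R_bar / d2 = 2.1576667 / 2.534 = 0.85148646
Cp = (USL - LSL)/(6*sigma) = (119.4 - 91.0)/(6*0.85148646) = 5.5589
Cpu = (119.4 - 96.39)/(3*0.85148646) = 9.0078
Cpl = (96.39 - 91.0)/(3*0.85148646) = 2.1100
Cpk = min(Cpu, Cpl) = 2.1100

2.1100


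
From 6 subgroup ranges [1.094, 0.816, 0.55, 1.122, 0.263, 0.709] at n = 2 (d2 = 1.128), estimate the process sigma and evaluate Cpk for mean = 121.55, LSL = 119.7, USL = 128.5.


R_bar = (1.094 + 0.816 + 0.55 + 1.122 + 0.263 + 0.709) / 6 = 0.759
sigma = R_bar / d2 = 0.759 / 1.128 = 0.67287234
Cp = (USL - LSL)/(6*sigma) = (128.5 - 119.7)/(6*0.67287234) = 2.1797
Cpu = (128.5 - 121.55)/(3*0.67287234) = 3.4430
Cpl = (121.55 - 119.7)/(3*0.67287234) = 0.9165
Cpk = min(Cpu, Cpl) = 0.9165

0.9165


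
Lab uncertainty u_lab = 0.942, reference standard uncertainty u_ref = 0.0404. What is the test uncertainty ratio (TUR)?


TUR = u_lab / u_ref
= 0.942 / 0.0404
= 23.3168

23.3168


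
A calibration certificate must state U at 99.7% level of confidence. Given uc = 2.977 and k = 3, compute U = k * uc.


U = k * uc
U = 3 * 2.977
U = 8.9310

8.9310


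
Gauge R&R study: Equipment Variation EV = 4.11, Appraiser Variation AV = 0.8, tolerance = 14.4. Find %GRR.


GRR = sqrt(EV^2 + AV^2) = sqrt(4.11^2 + 0.8^2) = 4.1871351
%GRR = GRR / tol * 100 = 4.1871351 / 14.4 * 100
%GRR = 29.0773

29.0773


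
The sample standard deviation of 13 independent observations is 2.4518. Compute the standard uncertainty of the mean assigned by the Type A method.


u_A = s / sqrt(n)
u_A = 2.4518 / sqrt(13)
u_A = 2.4518 / 3.6055513
u_A = 0.6800

0.6800


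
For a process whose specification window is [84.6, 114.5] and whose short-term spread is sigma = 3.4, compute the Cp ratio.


Cp = (USL - LSL) / (6 * sigma)
= (114.5 - 84.6) / (6 * 3.4)
= 29.9000 / 20.4000
= 1.4657

1.4657


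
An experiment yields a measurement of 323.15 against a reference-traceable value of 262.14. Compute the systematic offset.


Systematic error = measured - true
= 323.15 - 262.14
= 61.0100

61.0100


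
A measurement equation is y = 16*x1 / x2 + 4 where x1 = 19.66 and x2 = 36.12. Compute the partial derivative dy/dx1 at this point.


y = 16*x1 / x2 + 4
dy/dx1 = 16/x2
Evaluate at x2 = 36.12: c1 = 16 / 36.12
c1 = 0.4430

0.4430


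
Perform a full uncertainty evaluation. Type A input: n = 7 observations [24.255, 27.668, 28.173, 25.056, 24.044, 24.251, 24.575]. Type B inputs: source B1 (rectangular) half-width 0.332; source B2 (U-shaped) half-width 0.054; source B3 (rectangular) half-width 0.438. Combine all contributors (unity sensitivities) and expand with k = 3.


mean = (24.255 + 27.668 + 28.173 + 25.056 + 24.044 + 24.251 + 24.575) / 7 = 25.43171429
s = sqrt(sum((x - mean)^2)/(n-1)) = 1.7366268
u_A = s / sqrt(n) = 1.7366268 / sqrt(7) = 0.65638323
u_B1 = 0.332 / sqrt(3) = 0.19168029
u_B2 = 0.054 / sqrt(2) = 0.038183766
u_B3 = 0.438 / sqrt(3) = 0.25287942
uc = sqrt(0.65638323^2 + 0.19168029^2 + 0.038183766^2 + 0.25287942^2) = 0.73005909
U = k * uc = 3 * 0.73005909
U = 2.1902

2.1902


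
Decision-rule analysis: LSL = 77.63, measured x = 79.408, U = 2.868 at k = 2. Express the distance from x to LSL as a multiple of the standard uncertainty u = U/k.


u = U / k = 2.868 / 2 = 1.434
margin = |LSL - x| = |77.63 - 79.408| = 1.778
z = margin / u = 1.778 / 1.434
z = 1.2399

1.2399


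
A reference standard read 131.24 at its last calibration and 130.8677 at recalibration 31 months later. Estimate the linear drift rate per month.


rate = (v2 - v1) / months
= (130.8677 - 131.24) / 31
= -0.3723 / 31
= -0.0120

-0.0120


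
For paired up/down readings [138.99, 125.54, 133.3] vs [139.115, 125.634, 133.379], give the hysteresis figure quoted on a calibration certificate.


|138.99 - 139.115| = 0.1250
|125.54 - 125.634| = 0.0940
|133.3 - 133.379| = 0.0790
hysteresis = max(diffs) = 0.1250

0.1250


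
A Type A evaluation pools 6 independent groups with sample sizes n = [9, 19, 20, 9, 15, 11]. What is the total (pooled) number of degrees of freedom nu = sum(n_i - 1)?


nu = sum_i (n_i - 1)
nu = ((9 - 1) + (19 - 1) + (20 - 1) + (9 - 1) + (15 - 1) + (11 - 1))
nu = 8 + 18 + 19 + 8 + 14 + 10
nu = 77

77


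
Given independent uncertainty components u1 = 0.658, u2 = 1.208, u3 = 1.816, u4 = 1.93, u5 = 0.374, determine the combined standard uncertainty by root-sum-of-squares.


uc = sqrt(0.658^2 + 1.208^2 + 1.816^2 + 1.93^2 + 0.374^2)
uc = sqrt(9.05486)
uc = 3.0091

3.0091


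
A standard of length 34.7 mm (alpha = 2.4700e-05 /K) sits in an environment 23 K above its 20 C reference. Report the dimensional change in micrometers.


dL = L * alpha * dT
= 34.7 * 2.4700e-05 * 23
= 0.0197131 mm
dL_um = 0.0197131 * 1000 = 19.7131 um

19.7131


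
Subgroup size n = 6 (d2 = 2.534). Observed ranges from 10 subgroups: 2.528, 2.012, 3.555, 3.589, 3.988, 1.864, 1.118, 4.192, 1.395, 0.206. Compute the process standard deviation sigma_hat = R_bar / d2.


R_bar = (2.528 + 2.012 + 3.555 + 3.589 + 3.988 + 1.864 + 1.118 + 4.192 + 1.395 + 0.206) / 10
R_bar = 24.447 / 10 = 2.4447
sigma_hat = R_bar / d2 = 2.4447 / 2.534 = 0.9648

0.9648


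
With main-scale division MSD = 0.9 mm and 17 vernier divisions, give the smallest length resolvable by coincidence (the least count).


LC = MSD / n_div
= 0.9 / 17
= 0.0529

0.0529


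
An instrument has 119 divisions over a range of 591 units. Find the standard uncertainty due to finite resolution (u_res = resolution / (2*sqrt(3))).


resolution = range / divisions
resolution = 591 / 119 = 4.9663866
u_res = resolution / (2*sqrt(3))
u_res = 4.9663866 / 3.4641016
u_res = 1.4337

1.4337


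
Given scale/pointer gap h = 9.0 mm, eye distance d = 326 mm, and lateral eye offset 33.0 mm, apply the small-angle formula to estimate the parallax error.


error = h * offset / d
= 9.0 * 33.0 / 326
= 0.9110

0.9110


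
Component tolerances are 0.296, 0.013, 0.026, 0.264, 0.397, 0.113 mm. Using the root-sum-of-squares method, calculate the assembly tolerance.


RSS = sqrt(0.296^2 + 0.013^2 + 0.026^2 + 0.264^2 + 0.397^2 + 0.113^2)
= sqrt(0.328535)
= 0.5732

0.5732


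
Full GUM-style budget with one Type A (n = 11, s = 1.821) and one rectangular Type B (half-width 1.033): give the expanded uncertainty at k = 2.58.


u_A = s / sqrt(n) = 1.821 / sqrt(11) = 0.54905216
u_B = half_width / sqrt(3) = 1.033 / sqrt(3) = 0.59640283
uc = sqrt(u_A^2 + u_B^2) = sqrt(0.54905216^2 + 0.59640283^2) = 0.81065073
U = k * uc = 2.58 * 0.81065073
U = 2.0915

2.0915


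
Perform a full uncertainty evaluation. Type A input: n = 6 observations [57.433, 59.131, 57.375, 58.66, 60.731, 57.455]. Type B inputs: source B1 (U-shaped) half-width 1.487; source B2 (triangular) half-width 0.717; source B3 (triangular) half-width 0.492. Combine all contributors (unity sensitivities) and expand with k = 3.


mean = (57.433 + 59.131 + 57.375 + 58.66 + 60.731 + 57.455) / 6 = 58.46416667
s = sqrt(sum((x - mean)^2)/(n-1)) = 1.3333834
u_A = s / sqrt(n) = 1.3333834 / sqrt(6) = 0.54435149
u_B1 = 1.487 / sqrt(2) = 1.0514678
u_B2 = 0.717 / sqrt(6) = 0.29271402
u_B3 = 0.492 / sqrt(6) = 0.20085816
uc = sqrt(0.54435149^2 + 1.0514678^2 + 0.29271402^2 + 0.20085816^2) = 1.2360941
U = k * uc = 3 * 1.2360941
U = 3.7083

3.7083


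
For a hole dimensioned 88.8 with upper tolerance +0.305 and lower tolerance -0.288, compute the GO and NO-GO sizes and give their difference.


GO = nominal - lower_tol (smallest hole = maximum material condition)
GO = 88.8 - 0.288 = 88.512
NO-GO = nominal + upper_tol (largest hole = least material condition)
NO-GO = 88.8 + 0.305 = 89.105
spread = NO-GO - GO = 89.105 - 88.512 = 0.5930

0.5930


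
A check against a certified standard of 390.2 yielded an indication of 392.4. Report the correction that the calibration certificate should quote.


Correction = standard - reading
= 390.2 - 392.4
= -2.2000

-2.2000


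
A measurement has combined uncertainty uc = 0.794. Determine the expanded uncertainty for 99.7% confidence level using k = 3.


U = k * uc
U = 3 * 0.794
U = 2.3820

2.3820


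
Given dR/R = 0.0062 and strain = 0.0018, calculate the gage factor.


GF = (dR/R) / epsilon
= 0.0062 / 0.0018
= 3.4444

3.4444


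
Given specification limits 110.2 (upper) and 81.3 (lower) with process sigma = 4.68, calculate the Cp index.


Cp = (USL - LSL) / (6 * sigma)
= (110.2 - 81.3) / (6 * 4.68)
= 28.9000 / 28.0800
= 1.0292

1.0292


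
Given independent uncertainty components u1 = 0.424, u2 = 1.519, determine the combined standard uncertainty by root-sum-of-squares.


uc = sqrt(0.424^2 + 1.519^2)
uc = sqrt(2.487137)
uc = 1.5771

1.5771


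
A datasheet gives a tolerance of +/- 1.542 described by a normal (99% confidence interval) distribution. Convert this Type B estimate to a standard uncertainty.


u_B = half_width / 2.576
u_B = 1.542 / 2.576
u_B = 0.5986

0.5986


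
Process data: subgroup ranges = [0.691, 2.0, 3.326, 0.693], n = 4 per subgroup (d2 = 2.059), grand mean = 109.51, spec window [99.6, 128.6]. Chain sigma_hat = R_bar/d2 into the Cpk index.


R_bar = (0.691 + 2.0 + 3.326 + 0.693) / 4 = 1.6775
sigma = R_bar / d2 = 1.6775 / 2.059 = 0.81471588
Cp = (USL - LSL)/(6*sigma) = (128.6 - 99.6)/(6*0.81471588) = 5.9325
Cpu = (128.6 - 109.51)/(3*0.81471588) = 7.8105
Cpl = (109.51 - 99.6)/(3*0.81471588) = 4.0546
Cpk = min(Cpu, Cpl) = 4.0546

4.0546


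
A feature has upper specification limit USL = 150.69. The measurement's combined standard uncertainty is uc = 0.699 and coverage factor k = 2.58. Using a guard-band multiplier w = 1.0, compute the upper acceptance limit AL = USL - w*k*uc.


U = k * uc = 2.58 * 0.699 = 1.80342
guard band g = w * U = 1.0 * 1.80342 = 1.80342
AL = USL - g = 150.69 - 1.80342
AL = 148.8866

148.8866


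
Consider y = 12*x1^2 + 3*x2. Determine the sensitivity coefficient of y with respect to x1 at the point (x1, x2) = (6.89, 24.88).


y = 12*x1^2 + 3*x2
dy/dx1 = 2*12*x1
Evaluate at x1 = 6.89: c1 = 24 * 6.89
c1 = 165.3600

165.3600


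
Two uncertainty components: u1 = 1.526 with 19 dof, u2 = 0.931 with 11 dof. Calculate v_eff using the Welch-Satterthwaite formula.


uc = sqrt(u1^2 + u2^2) = sqrt(1.526^2 + 0.931^2) = 1.7875785
v_eff = uc^4 / (u1^4/v1 + u2^4/v2)
= 1.7875785^4 / (1.526^4/19 + 0.931^4/11)
= 10.210817 / 0.35370464
v_eff = 28.8682

28.8682


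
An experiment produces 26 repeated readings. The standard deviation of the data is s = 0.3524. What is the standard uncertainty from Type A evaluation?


u_A = s / sqrt(n)
u_A = 0.3524 / sqrt(26)
u_A = 0.3524 / 5.0990195
u_A = 0.0691

0.0691


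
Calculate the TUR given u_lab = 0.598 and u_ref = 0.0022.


TUR = u_lab / u_ref
= 0.598 / 0.0022
= 271.8182

271.8182


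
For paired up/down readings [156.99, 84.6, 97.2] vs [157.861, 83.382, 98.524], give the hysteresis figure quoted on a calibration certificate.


|156.99 - 157.861| = 0.8710
|84.6 - 83.382| = 1.2180
|97.2 - 98.524| = 1.3240
hysteresis = max(diffs) = 1.3240

1.3240


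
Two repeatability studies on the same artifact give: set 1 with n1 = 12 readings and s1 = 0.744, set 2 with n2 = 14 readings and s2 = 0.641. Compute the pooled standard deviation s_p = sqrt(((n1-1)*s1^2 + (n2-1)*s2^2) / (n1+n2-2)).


s_p = sqrt(((n1-1)*s1^2 + (n2-1)*s2^2) / (n1+n2-2))
numerator = (12-1)*0.744^2 + (14-1)*0.641^2 = 6.088896 + 5.341453 = 11.430349
denominator = 12 + 14 - 2 = 24
s_p^2 = 11.430349 / 24 = 0.47626454
s_p = sqrt(0.47626454) = 0.6901

0.6901


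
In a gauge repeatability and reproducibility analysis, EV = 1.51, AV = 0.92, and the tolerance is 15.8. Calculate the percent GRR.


GRR = sqrt(EV^2 + AV^2) = sqrt(1.51^2 + 0.92^2) = 1.7681912
%GRR = GRR / tol * 100 = 1.7681912 / 15.8 * 100
%GRR = 11.1911

11.1911


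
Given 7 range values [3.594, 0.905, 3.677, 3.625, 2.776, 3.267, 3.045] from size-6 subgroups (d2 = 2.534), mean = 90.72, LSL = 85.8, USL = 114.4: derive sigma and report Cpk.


R_bar = (3.594 + 0.905 + 3.677 + 3.625 + 2.776 + 3.267 + 3.045) / 7 = 2.9841429
sigma = R_bar / d2 = 2.9841429 / 2.534 = 1.1776412
Cp = (USL - LSL)/(6*sigma) = (114.4 - 85.8)/(6*1.1776412) = 4.0476
Cpu = (114.4 - 90.72)/(3*1.1776412) = 6.7027
Cpl = (90.72 - 85.8)/(3*1.1776412) = 1.3926
Cpk = min(Cpu, Cpl) = 1.3926

1.3926


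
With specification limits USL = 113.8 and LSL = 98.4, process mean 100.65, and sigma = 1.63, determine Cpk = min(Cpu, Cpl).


Cpu = (USL - mean) / (3*sigma) = (113.8 - 100.65) / (3*1.63) = 2.6892
Cpl = (mean - LSL) / (3*sigma) = (100.65 - 98.4) / (3*1.63) = 0.4601
Cpk = min(Cpu, Cpl) = 0.4601

0.4601


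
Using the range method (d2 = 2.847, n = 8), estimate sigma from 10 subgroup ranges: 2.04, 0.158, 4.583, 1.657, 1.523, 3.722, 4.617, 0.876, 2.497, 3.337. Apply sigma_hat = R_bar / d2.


R_bar = (2.04 + 0.158 + 4.583 + 1.657 + 1.523 + 3.722 + 4.617 + 0.876 + 2.497 + 3.337) / 10
R_bar = 25.01 / 10 = 2.501
sigma_hat = R_bar / d2 = 2.501 / 2.847 = 0.8785

0.8785


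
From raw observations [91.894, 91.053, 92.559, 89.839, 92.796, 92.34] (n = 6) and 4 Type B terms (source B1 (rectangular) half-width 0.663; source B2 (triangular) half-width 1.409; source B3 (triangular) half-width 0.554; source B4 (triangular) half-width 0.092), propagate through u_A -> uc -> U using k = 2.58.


mean = (91.894 + 91.053 + 92.559 + 89.839 + 92.796 + 92.34) / 6 = 91.74683333
s = sqrt(sum((x - mean)^2)/(n-1)) = 1.1184903
u_A = s / sqrt(n) = 1.1184903 / sqrt(6) = 0.45662175
u_B1 = 0.663 / sqrt(3) = 0.38278323
u_B2 = 1.409 / sqrt(6) = 0.57522184
u_B3 = 0.554 / sqrt(6) = 0.22616955
u_B4 = 0.092 / sqrt(6) = 0.037558843
uc = sqrt(0.45662175^2 + 0.38278323^2 + 0.57522184^2 + 0.22616955^2 + 0.037558843^2) = 0.85934273
U = k * uc = 2.58 * 0.85934273
U = 2.2171

2.2171


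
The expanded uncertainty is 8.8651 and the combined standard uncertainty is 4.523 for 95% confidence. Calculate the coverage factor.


k = U / uc
k = 8.8651 / 4.523
k = 1.96

1.96


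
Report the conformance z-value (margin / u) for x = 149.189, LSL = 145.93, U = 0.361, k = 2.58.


u = U / k = 0.361 / 2.58 = 0.13992248
margin = |LSL - x| = |145.93 - 149.189| = 3.259
z = margin / u = 3.259 / 0.13992248
z = 23.2915

23.2915


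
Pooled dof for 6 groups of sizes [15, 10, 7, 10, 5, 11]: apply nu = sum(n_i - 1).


nu = sum_i (n_i - 1)
nu = ((15 - 1) + (10 - 1) + (7 - 1) + (10 - 1) + (5 - 1) + (11 - 1))
nu = 14 + 9 + 6 + 9 + 4 + 10
nu = 52

52


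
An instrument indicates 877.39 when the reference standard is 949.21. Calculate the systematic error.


Systematic error = measured - true
= 877.39 - 949.21
= -71.8200

-71.8200


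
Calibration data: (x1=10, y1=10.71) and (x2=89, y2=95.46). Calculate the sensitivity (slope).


slope = (y2 - y1) / (x2 - x1)
= (95.46 - 10.71) / (89 - 10)
= 84.7500 / 79
= 1.0728

1.0728


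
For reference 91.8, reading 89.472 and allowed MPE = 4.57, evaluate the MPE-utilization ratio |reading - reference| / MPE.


e = indication - reference = 89.472 - 91.8 = -2.3280
|e| = 2.3280
ratio = |e| / MPE = 2.3280 / 4.57
ratio = 0.5094

0.5094


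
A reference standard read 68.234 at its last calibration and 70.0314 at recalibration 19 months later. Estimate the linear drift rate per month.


rate = (v2 - v1) / months
= (70.0314 - 68.234) / 19
= 1.7974 / 19
= 0.0946

0.0946


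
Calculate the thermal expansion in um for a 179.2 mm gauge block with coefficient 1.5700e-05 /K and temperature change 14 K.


dL = L * alpha * dT
= 179.2 * 1.5700e-05 * 14
= 0.0393882 mm
dL_um = 0.0393882 * 1000 = 39.3882 um

39.3882


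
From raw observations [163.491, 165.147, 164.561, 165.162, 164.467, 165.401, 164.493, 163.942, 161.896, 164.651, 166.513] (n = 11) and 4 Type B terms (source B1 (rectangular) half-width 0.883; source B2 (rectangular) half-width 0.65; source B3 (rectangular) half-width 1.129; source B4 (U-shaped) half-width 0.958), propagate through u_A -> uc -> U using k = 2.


mean = (163.491 + 165.147 + 164.561 + 165.162 + 164.467 + 165.401 + 164.493 + 163.942 + 161.896 + 164.651 + 166.513) / 11 = 164.5203636
s = sqrt(sum((x - mean)^2)/(n-1)) = 1.1770379
u_A = s / sqrt(n) = 1.1770379 / sqrt(11) = 0.35489028
u_B1 = 0.883 / sqrt(3) = 0.50980029
u_B2 = 0.65 / sqrt(3) = 0.37527767
u_B3 = 1.129 / sqrt(3) = 0.65182845
u_B4 = 0.958 / sqrt(2) = 0.6774083
uc = sqrt(0.35489028^2 + 0.50980029^2 + 0.37527767^2 + 0.65182845^2 + 0.6774083^2) = 1.1876191
U = k * uc = 2 * 1.1876191
U = 2.3752

2.3752


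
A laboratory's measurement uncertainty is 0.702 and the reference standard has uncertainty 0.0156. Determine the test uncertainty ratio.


TUR = u_lab / u_ref
= 0.702 / 0.0156
= 45.0000

45.0000


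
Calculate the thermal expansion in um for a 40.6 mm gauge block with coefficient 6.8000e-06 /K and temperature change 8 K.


dL = L * alpha * dT
= 40.6 * 6.8000e-06 * 8
= 0.0022086 mm
dL_um = 0.0022086 * 1000 = 2.2086 um

2.2086


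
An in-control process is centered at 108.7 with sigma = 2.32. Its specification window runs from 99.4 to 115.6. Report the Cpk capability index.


Cpu = (USL - mean) / (3*sigma) = (115.6 - 108.7) / (3*2.32) = 0.9914
Cpl = (mean - LSL) / (3*sigma) = (108.7 - 99.4) / (3*2.32) = 1.3362
Cpk = min(Cpu, Cpl) = 0.9914

0.9914


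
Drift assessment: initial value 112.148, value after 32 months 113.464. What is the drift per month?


rate = (v2 - v1) / months
= (113.464 - 112.148) / 32
= 1.3160 / 32
= 0.0411

0.0411


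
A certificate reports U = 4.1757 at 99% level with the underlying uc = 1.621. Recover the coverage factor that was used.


k = U / uc
k = 4.1757 / 1.621
k = 2.576

2.576


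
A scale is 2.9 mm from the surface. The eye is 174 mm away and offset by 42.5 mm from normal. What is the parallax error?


error = h * offset / d
= 2.9 * 42.5 / 174
= 0.7083

0.7083


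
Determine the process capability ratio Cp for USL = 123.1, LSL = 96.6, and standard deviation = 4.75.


Cp = (USL - LSL) / (6 * sigma)
= (123.1 - 96.6) / (6 * 4.75)
= 26.5000 / 28.5000
= 0.9298

0.9298


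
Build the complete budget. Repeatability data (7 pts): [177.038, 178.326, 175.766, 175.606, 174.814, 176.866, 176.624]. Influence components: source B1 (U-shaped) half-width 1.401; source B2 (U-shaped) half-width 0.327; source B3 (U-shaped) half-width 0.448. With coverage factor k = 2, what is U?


mean = (177.038 + 178.326 + 175.766 + 175.606 + 174.814 + 176.866 + 176.624) / 7 = 176.4342857
s = sqrt(sum((x - mean)^2)/(n-1)) = 1.1491599
u_A = s / sqrt(n) = 1.1491599 / sqrt(7) = 0.43434162
u_B1 = 1.401 / sqrt(2) = 0.9906566
u_B2 = 0.327 / sqrt(2) = 0.23122392
u_B3 = 0.448 / sqrt(2) = 0.31678384
uc = sqrt(0.43434162^2 + 0.9906566^2 + 0.23122392^2 + 0.31678384^2) = 1.1505953
U = k * uc = 2 * 1.1505953
U = 2.3012

2.3012


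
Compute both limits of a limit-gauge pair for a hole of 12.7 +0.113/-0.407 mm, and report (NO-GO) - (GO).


GO = nominal - lower_tol (smallest hole = maximum material condition)
GO = 12.7 - 0.407 = 12.293
NO-GO = nominal + upper_tol (largest hole = least material condition)
NO-GO = 12.7 + 0.113 = 12.813
spread = NO-GO - GO = 12.813 - 12.293 = 0.5200

0.5200


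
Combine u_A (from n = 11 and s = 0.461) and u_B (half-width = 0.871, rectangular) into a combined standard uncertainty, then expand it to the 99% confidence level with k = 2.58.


u_A = s / sqrt(n) = 0.461 / sqrt(11) = 0.13899673
u_B = half_width / sqrt(3) = 0.871 / sqrt(3) = 0.50287208
uc = sqrt(u_A^2 + u_B^2) = sqrt(0.13899673^2 + 0.50287208^2) = 0.5217283
U = k * uc = 2.58 * 0.5217283
U = 1.3461

1.3461


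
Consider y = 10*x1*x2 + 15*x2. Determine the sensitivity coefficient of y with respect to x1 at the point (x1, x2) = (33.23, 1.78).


y = 10*x1*x2 + 15*x2
dy/dx1 = 10*x2
Evaluate at x2 = 1.78: c1 = 10 * 1.78
c1 = 17.8000

17.8000


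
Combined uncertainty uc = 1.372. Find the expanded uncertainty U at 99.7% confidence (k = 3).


U = k * uc
U = 3 * 1.372
U = 4.1160

4.1160


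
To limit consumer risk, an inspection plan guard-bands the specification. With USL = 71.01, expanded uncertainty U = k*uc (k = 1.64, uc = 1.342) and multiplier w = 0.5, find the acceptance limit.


U = k * uc = 1.64 * 1.342 = 2.20088
guard band g = w * U = 0.5 * 2.20088 = 1.10044
AL = USL - g = 71.01 - 1.10044
AL = 69.9096

69.9096


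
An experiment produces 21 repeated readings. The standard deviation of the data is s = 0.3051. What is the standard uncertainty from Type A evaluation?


u_A = s / sqrt(n)
u_A = 0.3051 / sqrt(21)
u_A = 0.3051 / 4.5825757
u_A = 0.0666

0.0666


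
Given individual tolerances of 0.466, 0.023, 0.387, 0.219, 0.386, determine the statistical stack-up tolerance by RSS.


RSS = sqrt(0.466^2 + 0.023^2 + 0.387^2 + 0.219^2 + 0.386^2)
= sqrt(0.564411)
= 0.7513

0.7513


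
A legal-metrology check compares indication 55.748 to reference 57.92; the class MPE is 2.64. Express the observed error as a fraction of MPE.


e = indication - reference = 55.748 - 57.92 = -2.1720
|e| = 2.1720
ratio = |e| / MPE = 2.1720 / 2.64
ratio = 0.8227

0.8227


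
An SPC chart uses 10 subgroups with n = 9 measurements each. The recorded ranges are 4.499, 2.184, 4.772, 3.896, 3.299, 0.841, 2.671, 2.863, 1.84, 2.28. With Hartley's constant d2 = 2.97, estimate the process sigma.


R_bar = (4.499 + 2.184 + 4.772 + 3.896 + 3.299 + 0.841 + 2.671 + 2.863 + 1.84 + 2.28) / 10
R_bar = 29.145 / 10 = 2.9145
sigma_hat = R_bar / d2 = 2.9145 / 2.97 = 0.9813

0.9813


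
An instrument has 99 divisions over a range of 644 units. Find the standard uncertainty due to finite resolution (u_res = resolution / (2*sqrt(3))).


resolution = range / divisions
resolution = 644 / 99 = 6.5050505
u_res = resolution / (2*sqrt(3))
u_res = 6.5050505 / 3.4641016
u_res = 1.8778

1.8778


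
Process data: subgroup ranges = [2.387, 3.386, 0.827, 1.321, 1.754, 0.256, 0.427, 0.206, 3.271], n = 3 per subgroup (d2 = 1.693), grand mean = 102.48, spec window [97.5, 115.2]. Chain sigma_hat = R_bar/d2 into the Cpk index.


R_bar = (2.387 + 3.386 + 0.827 + 1.321 + 1.754 + 0.256 + 0.427 + 0.206 + 3.271) / 9 = 1.5372222
sigma = R_bar / d2 = 1.5372222 / 1.693 = 0.90798712
Cp = (USL - LSL)/(6*sigma) = (115.2 - 97.5)/(6*0.90798712) = 3.2489
Cpu = (115.2 - 102.48)/(3*0.90798712) = 4.6697
Cpl = (102.48 - 97.5)/(3*0.90798712) = 1.8282
Cpk = min(Cpu, Cpl) = 1.8282

1.8282


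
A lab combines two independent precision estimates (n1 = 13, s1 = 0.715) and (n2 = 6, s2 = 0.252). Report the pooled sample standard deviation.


s_p = sqrt(((n1-1)*s1^2 + (n2-1)*s2^2) / (n1+n2-2))
numerator = (13-1)*0.715^2 + (6-1)*0.252^2 = 6.1347 + 0.31752 = 6.45222
denominator = 13 + 6 - 2 = 17
s_p^2 = 6.45222 / 17 = 0.37954235
s_p = sqrt(0.37954235) = 0.6161

0.6161


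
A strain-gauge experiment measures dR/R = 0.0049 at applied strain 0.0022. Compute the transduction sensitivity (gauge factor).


GF = (dR/R) / epsilon
= 0.0049 / 0.0022
= 2.2273

2.2273


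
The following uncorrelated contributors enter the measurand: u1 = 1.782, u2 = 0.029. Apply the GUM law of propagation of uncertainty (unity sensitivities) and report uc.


uc = sqrt(1.782^2 + 0.029^2)
uc = sqrt(3.176365)
uc = 1.7822

1.7822


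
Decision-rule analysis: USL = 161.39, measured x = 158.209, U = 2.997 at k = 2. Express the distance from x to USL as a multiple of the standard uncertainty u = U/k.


u = U / k = 2.997 / 2 = 1.4985
margin = |USL - x| = |161.39 - 158.209| = 3.181
z = margin / u = 3.181 / 1.4985
z = 2.1228

2.1228


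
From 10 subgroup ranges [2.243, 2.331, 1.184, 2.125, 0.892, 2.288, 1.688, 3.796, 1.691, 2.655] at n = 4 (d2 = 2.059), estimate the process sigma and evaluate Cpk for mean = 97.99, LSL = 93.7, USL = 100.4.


R_bar = (2.243 + 2.331 + 1.184 + 2.125 + 0.892 + 2.288 + 1.688 + 3.796 + 1.691 + 2.655) / 10 = 2.0893
sigma = R_bar / d2 = 2.0893 / 2.059 = 1.0147159
Cp = (USL - LSL)/(6*sigma) = (100.4 - 93.7)/(6*1.0147159) = 1.1005
Cpu = (100.4 - 97.99)/(3*1.0147159) = 0.7917
Cpl = (97.99 - 93.7)/(3*1.0147159) = 1.4093
Cpk = min(Cpu, Cpl) = 0.7917

0.7917


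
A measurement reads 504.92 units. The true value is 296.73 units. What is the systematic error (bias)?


Systematic error = measured - true
= 504.92 - 296.73
= 208.1900

208.1900


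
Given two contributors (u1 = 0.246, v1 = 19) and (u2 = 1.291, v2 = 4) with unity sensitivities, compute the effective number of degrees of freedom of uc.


uc = sqrt(u1^2 + u2^2) = sqrt(0.246^2 + 1.291^2) = 1.3142287
v_eff = uc^4 / (u1^4/v1 + u2^4/v2)
= 1.3142287^4 / (0.246^4/19 + 1.291^4/4)
= 2.9832097 / 0.69464914
v_eff = 4.2946

4.2946


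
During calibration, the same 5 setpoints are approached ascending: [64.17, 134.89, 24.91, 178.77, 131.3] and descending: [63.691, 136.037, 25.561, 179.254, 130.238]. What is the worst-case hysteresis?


|64.17 - 63.691| = 0.4790
|134.89 - 136.037| = 1.1470
|24.91 - 25.561| = 0.6510
|178.77 - 179.254| = 0.4840
|131.3 - 130.238| = 1.0620
hysteresis = max(diffs) = 1.1470

1.1470


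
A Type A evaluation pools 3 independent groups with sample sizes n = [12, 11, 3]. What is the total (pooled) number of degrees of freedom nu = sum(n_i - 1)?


nu = sum_i (n_i - 1)
nu = ((12 - 1) + (11 - 1) + (3 - 1))
nu = 11 + 10 + 2
nu = 23

23


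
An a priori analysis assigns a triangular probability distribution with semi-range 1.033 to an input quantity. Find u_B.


u_B = half_width / sqrt(6)
u_B = 1.033 / 2.4494897
u_B = 0.4217

0.4217


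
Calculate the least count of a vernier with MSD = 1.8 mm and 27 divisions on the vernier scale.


LC = MSD / n_div
= 1.8 / 27
= 0.0667

0.0667


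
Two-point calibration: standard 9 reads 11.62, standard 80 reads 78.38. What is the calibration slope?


slope = (y2 - y1) / (x2 - x1)
= (78.38 - 11.62) / (80 - 9)
= 66.7600 / 71
= 0.9403

0.9403


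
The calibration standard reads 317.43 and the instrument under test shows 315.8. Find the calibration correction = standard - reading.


Correction = standard - reading
= 317.43 - 315.8
= 1.6300

1.6300


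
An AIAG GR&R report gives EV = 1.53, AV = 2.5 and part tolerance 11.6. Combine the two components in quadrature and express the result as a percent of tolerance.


GRR = sqrt(EV^2 + AV^2) = sqrt(1.53^2 + 2.5^2) = 2.9310237
%GRR = GRR / tol * 100 = 2.9310237 / 11.6 * 100
%GRR = 25.2674

25.2674


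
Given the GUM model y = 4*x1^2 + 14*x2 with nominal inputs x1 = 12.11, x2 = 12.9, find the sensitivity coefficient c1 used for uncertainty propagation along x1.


y = 4*x1^2 + 14*x2
dy/dx1 = 2*4*x1
Evaluate at x1 = 12.11: c1 = 8 * 12.11
c1 = 96.8800

96.8800


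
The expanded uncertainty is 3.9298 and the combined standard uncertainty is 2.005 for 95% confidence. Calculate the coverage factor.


k = U / uc
k = 3.9298 / 2.005
k = 1.96

1.96


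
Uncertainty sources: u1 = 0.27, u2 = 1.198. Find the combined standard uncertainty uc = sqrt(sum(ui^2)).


uc = sqrt(0.27^2 + 1.198^2)
uc = sqrt(1.508104)
uc = 1.2280

1.2280


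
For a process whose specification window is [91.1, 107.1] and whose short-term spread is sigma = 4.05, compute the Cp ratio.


Cp = (USL - LSL) / (6 * sigma)
= (107.1 - 91.1) / (6 * 4.05)
= 16.0000 / 24.3000
= 0.6584

0.6584


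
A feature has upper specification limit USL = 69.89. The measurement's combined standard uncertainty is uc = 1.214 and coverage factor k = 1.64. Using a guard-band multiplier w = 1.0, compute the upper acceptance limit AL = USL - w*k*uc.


U = k * uc = 1.64 * 1.214 = 1.99096
guard band g = w * U = 1.0 * 1.99096 = 1.99096
AL = USL - g = 69.89 - 1.99096
AL = 67.8990

67.8990


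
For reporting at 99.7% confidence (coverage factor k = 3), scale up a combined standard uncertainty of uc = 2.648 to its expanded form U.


U = k * uc
U = 3 * 2.648
U = 7.9440

7.9440


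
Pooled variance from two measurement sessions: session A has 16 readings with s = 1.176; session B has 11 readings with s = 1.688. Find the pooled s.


s_p = sqrt(((n1-1)*s1^2 + (n2-1)*s2^2) / (n1+n2-2))
numerator = (16-1)*1.176^2 + (11-1)*1.688^2 = 20.74464 + 28.49344 = 49.23808
denominator = 16 + 11 - 2 = 25
s_p^2 = 49.23808 / 25 = 1.9695232
s_p = sqrt(1.9695232) = 1.4034

1.4034


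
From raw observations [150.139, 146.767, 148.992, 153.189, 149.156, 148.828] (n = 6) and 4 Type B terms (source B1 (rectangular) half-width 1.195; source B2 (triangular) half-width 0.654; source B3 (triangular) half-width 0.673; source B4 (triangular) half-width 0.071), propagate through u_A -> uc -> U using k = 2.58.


mean = (150.139 + 146.767 + 148.992 + 153.189 + 149.156 + 148.828) / 6 = 149.5118333
s = sqrt(sum((x - mean)^2)/(n-1)) = 2.1125092
u_A = s / sqrt(n) = 2.1125092 / sqrt(6) = 0.86242827
u_B1 = 1.195 / sqrt(3) = 0.68993357
u_B2 = 0.654 / sqrt(6) = 0.26699438
u_B3 = 0.673 / sqrt(6) = 0.2747511
u_B4 = 0.071 / sqrt(6) = 0.028985629
uc = sqrt(0.86242827^2 + 0.68993357^2 + 0.26699438^2 + 0.2747511^2 + 0.028985629^2) = 1.169361
U = k * uc = 2.58 * 1.169361
U = 3.0170

3.0170


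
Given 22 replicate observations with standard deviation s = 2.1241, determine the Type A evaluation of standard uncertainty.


u_A = s / sqrt(n)
u_A = 2.1241 / sqrt(22)
u_A = 2.1241 / 4.6904158
u_A = 0.4529

0.4529


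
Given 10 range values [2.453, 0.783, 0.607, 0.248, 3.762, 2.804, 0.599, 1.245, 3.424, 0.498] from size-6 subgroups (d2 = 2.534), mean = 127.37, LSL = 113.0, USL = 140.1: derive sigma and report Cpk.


R_bar = (2.453 + 0.783 + 0.607 + 0.248 + 3.762 + 2.804 + 0.599 + 1.245 + 3.424 + 0.498) / 10 = 1.6423
sigma = R_bar / d2 = 1.6423 / 2.534 = 0.64810576
Cp = (USL - LSL)/(6*sigma) = (140.1 - 113.0)/(6*0.64810576) = 6.9690
Cpu = (140.1 - 127.37)/(3*0.64810576) = 6.5473
Cpl = (127.37 - 113.0)/(3*0.64810576) = 7.3908
Cpk = min(Cpu, Cpl) = 6.5473

6.5473


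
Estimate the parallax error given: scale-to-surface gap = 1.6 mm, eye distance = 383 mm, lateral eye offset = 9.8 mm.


error = h * offset / d
= 1.6 * 9.8 / 383
= 0.0409

0.0409
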